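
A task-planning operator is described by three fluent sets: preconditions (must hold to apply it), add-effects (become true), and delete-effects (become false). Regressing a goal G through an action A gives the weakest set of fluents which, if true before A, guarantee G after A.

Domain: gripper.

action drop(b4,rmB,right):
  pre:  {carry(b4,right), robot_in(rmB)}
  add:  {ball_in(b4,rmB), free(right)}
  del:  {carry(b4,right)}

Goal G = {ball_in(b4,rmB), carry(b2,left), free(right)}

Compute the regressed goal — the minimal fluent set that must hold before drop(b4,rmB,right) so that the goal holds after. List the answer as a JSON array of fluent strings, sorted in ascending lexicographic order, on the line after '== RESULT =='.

Compute (G \ add) ∪ pre:
  G ∩ del = {}  (empty — regression defined)
  G \ add = {ball_in(b4,rmB), carry(b2,left), free(right)} \ {ball_in(b4,rmB), free(right)} = {carry(b2,left)}
  ∪ pre   = {carry(b2,left)} ∪ {carry(b4,right), robot_in(rmB)}
          = {carry(b2,left), carry(b4,right), robot_in(rmB)}

== RESULT ==
["carry(b2,left)", "carry(b4,right)", "robot_in(rmB)"]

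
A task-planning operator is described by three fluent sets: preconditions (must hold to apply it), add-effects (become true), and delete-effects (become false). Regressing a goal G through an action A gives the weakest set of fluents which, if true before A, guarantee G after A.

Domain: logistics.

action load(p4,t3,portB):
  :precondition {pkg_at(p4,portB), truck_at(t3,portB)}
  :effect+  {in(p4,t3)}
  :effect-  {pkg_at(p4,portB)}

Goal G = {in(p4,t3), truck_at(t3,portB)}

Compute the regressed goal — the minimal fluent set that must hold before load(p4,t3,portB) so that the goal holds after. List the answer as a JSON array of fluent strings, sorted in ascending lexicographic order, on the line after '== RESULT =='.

Compute (G \ add) ∪ pre:
  G ∩ del = {}  (empty — regression defined)
  G \ add = {in(p4,t3), truck_at(t3,portB)} \ {in(p4,t3)} = {truck_at(t3,portB)}
  ∪ pre   = {truck_at(t3,portB)} ∪ {pkg_at(p4,portB), truck_at(t3,portB)}
          = {pkg_at(p4,portB), truck_at(t3,portB)}

== RESULT ==
["pkg_at(p4,portB)", "truck_at(t3,portB)"]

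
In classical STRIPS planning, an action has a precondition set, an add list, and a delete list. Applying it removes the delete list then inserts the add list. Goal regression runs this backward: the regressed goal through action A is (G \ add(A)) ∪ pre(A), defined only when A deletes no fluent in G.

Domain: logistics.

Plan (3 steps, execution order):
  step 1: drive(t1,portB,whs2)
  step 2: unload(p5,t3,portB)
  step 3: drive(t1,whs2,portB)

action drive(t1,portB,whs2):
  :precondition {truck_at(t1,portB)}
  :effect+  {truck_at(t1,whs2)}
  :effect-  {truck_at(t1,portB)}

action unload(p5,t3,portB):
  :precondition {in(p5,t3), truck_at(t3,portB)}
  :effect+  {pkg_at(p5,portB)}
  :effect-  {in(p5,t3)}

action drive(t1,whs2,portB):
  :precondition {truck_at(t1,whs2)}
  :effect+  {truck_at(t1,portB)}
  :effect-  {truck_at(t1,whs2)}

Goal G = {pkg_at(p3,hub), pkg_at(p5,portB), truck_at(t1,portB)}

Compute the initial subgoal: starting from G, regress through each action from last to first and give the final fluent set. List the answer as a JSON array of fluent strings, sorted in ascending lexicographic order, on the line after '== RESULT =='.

Work backward from the goal:
  through step 3 (drive(t1,whs2,portB)): drop {truck_at(t1,portB)}, keep {pkg_at(p3,hub), pkg_at(p5,portB)}, require {truck_at(t1,whs2)}
    → {pkg_at(p3,hub), pkg_at(p5,portB), truck_at(t1,whs2)}
  through step 2 (unload(p5,t3,portB)): drop {pkg_at(p5,portB)}, keep {pkg_at(p3,hub), truck_at(t1,whs2)}, require {in(p5,t3), truck_at(t3,portB)}
    → {in(p5,t3), pkg_at(p3,hub), truck_at(t1,whs2), truck_at(t3,portB)}
  through step 1 (drive(t1,portB,whs2)): drop {truck_at(t1,whs2)}, keep {in(p5,t3), pkg_at(p3,hub), truck_at(t3,portB)}, require {truck_at(t1,portB)}
    → {in(p5,t3), pkg_at(p3,hub), truck_at(t1,portB), truck_at(t3,portB)}

== RESULT ==
["in(p5,t3)", "pkg_at(p3,hub)", "truck_at(t1,portB)", "truck_at(t3,portB)"]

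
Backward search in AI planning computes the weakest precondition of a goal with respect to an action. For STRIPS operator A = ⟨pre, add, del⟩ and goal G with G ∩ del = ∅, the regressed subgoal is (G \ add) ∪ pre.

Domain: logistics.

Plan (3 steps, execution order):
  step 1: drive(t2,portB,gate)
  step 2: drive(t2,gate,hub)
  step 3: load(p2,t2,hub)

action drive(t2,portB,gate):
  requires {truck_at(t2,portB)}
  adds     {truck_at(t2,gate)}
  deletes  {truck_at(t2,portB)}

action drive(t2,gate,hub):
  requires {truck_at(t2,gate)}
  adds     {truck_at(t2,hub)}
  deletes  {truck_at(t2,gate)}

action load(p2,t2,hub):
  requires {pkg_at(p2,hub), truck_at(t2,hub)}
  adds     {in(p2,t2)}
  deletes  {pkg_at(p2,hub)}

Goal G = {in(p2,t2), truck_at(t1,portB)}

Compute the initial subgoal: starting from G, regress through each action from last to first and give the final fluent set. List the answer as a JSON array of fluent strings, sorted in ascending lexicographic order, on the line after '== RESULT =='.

Work backward from the goal:
  through step 3 (load(p2,t2,hub)): drop {in(p2,t2)}, keep {truck_at(t1,portB)}, require {pkg_at(p2,hub), truck_at(t2,hub)}
    → {pkg_at(p2,hub), truck_at(t1,portB), truck_at(t2,hub)}
  through step 2 (drive(t2,gate,hub)): drop {truck_at(t2,hub)}, keep {pkg_at(p2,hub), truck_at(t1,portB)}, require {truck_at(t2,gate)}
    → {pkg_at(p2,hub), truck_at(t1,portB), truck_at(t2,gate)}
  through step 1 (drive(t2,portB,gate)): drop {truck_at(t2,gate)}, keep {pkg_at(p2,hub), truck_at(t1,portB)}, require {truck_at(t2,portB)}
    → {pkg_at(p2,hub), truck_at(t1,portB), truck_at(t2,portB)}

== RESULT ==
["pkg_at(p2,hub)", "truck_at(t1,portB)", "truck_at(t2,portB)"]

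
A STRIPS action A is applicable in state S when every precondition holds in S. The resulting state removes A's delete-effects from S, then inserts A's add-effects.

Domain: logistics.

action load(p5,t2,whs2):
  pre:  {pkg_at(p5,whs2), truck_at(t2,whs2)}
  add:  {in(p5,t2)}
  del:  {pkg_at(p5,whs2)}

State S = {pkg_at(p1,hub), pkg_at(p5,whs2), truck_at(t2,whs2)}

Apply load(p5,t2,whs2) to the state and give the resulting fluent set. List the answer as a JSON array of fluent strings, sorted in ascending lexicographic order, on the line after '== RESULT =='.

Compute (S \ del) ∪ add:
  pre ⊆ S: {pkg_at(p5,whs2), truck_at(t2,whs2)} ⊆ S  — applicable
  S \ del = {pkg_at(p1,hub), truck_at(t2,whs2)}
  ∪ add   = {in(p5,t2), pkg_at(p1,hub), truck_at(t2,whs2)}

== RESULT ==
["in(p5,t2)", "pkg_at(p1,hub)", "truck_at(t2,whs2)"]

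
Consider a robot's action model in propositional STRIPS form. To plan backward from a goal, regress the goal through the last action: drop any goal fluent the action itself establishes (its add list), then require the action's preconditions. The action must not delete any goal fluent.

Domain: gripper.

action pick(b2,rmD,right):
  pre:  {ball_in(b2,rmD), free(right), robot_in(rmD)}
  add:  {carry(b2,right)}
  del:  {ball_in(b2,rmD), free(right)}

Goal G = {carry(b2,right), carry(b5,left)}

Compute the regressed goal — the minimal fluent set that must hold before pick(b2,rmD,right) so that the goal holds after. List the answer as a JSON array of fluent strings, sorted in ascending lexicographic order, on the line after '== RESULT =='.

Compute (G \ add) ∪ pre:
  G ∩ del = {}  (empty — regression defined)
  G \ add = {carry(b2,right), carry(b5,left)} \ {carry(b2,right)} = {carry(b5,left)}
  ∪ pre   = {carry(b5,left)} ∪ {ball_in(b2,rmD), free(right), robot_in(rmD)}
          = {ball_in(b2,rmD), carry(b5,left), free(right), robot_in(rmD)}

== RESULT ==
["ball_in(b2,rmD)", "carry(b5,left)", "free(right)", "robot_in(rmD)"]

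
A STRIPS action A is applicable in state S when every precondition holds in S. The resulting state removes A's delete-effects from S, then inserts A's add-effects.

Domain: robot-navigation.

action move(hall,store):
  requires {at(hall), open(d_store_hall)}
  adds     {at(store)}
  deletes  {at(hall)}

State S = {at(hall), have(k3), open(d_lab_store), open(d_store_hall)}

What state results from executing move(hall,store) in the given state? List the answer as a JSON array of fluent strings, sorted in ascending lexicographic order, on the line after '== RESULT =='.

Compute (S \ del) ∪ add:
  pre ⊆ S: {at(hall), open(d_store_hall)} ⊆ S  — applicable
  S \ del = {have(k3), open(d_lab_store), open(d_store_hall)}
  ∪ add   = {at(store), have(k3), open(d_lab_store), open(d_store_hall)}

== RESULT ==
["at(store)", "have(k3)", "open(d_lab_store)", "open(d_store_hall)"]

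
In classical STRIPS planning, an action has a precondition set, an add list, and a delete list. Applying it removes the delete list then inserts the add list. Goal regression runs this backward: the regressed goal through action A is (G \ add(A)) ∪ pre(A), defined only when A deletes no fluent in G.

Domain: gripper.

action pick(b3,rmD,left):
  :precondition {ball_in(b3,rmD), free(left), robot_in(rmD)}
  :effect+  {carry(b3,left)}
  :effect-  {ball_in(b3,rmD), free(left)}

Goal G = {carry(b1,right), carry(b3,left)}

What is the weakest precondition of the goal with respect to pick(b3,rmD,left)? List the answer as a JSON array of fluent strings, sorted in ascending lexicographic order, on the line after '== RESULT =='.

Compute (G \ add) ∪ pre:
  G ∩ del = {}  (empty — regression defined)
  G \ add = {carry(b1,right), carry(b3,left)} \ {carry(b3,left)} = {carry(b1,right)}
  ∪ pre   = {carry(b1,right)} ∪ {ball_in(b3,rmD), free(left), robot_in(rmD)}
          = {ball_in(b3,rmD), carry(b1,right), free(left), robot_in(rmD)}

== RESULT ==
["ball_in(b3,rmD)", "carry(b1,right)", "free(left)", "robot_in(rmD)"]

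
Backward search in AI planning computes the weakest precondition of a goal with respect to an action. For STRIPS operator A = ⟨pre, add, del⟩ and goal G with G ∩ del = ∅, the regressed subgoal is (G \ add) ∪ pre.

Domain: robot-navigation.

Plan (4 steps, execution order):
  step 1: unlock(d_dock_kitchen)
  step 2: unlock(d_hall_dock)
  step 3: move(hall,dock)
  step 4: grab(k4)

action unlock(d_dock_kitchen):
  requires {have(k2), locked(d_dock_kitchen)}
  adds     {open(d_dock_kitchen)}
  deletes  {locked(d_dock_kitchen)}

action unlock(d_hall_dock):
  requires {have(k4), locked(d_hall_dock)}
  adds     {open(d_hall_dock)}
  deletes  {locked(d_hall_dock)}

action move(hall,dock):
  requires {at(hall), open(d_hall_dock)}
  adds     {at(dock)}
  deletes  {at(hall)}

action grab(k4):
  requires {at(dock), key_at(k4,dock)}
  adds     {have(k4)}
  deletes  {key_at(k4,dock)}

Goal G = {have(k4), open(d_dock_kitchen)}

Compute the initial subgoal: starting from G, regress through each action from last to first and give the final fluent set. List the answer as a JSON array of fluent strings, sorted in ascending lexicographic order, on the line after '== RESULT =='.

Work backward from the goal:
  through step 4 (grab(k4)): drop {have(k4)}, keep {open(d_dock_kitchen)}, require {at(dock), key_at(k4,dock)}
    → {at(dock), key_at(k4,dock), open(d_dock_kitchen)}
  through step 3 (move(hall,dock)): drop {at(dock)}, keep {key_at(k4,dock), open(d_dock_kitchen)}, require {at(hall), open(d_hall_dock)}
    → {at(hall), key_at(k4,dock), open(d_dock_kitchen), open(d_hall_dock)}
  through step 2 (unlock(d_hall_dock)): drop {open(d_hall_dock)}, keep {at(hall), key_at(k4,dock), open(d_dock_kitchen)}, require {have(k4), locked(d_hall_dock)}
    → {at(hall), have(k4), key_at(k4,dock), locked(d_hall_dock), open(d_dock_kitchen)}
  through step 1 (unlock(d_dock_kitchen)): drop {open(d_dock_kitchen)}, keep {at(hall), have(k4), key_at(k4,dock), locked(d_hall_dock)}, require {have(k2), locked(d_dock_kitchen)}
    → {at(hall), have(k2), have(k4), key_at(k4,dock), locked(d_dock_kitchen), locked(d_hall_dock)}

== RESULT ==
["at(hall)", "have(k2)", "have(k4)", "key_at(k4,dock)", "locked(d_dock_kitchen)", "locked(d_hall_dock)"]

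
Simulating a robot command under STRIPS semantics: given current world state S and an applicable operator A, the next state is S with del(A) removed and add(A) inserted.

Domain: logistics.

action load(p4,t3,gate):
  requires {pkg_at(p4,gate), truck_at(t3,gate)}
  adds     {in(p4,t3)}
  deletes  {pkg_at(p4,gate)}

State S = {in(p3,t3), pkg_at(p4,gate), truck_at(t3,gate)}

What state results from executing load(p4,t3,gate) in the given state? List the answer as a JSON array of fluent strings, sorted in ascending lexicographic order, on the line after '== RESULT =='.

Compute (S \ del) ∪ add:
  pre ⊆ S: {pkg_at(p4,gate), truck_at(t3,gate)} ⊆ S  — applicable
  S \ del = {in(p3,t3), truck_at(t3,gate)}
  ∪ add   = {in(p3,t3), in(p4,t3), truck_at(t3,gate)}

== RESULT ==
["in(p3,t3)", "in(p4,t3)", "truck_at(t3,gate)"]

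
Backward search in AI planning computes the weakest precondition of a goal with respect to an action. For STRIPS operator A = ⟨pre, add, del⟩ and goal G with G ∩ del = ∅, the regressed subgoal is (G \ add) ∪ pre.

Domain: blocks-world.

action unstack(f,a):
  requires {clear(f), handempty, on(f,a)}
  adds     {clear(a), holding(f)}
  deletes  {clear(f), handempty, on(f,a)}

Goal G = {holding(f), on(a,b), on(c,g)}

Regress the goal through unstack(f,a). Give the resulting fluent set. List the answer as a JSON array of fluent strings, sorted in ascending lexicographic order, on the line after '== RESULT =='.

Compute (G \ add) ∪ pre:
  G ∩ del = {}  (empty — regression defined)
  G \ add = {holding(f), on(a,b), on(c,g)} \ {clear(a), holding(f)} = {on(a,b), on(c,g)}
  ∪ pre   = {on(a,b), on(c,g)} ∪ {clear(f), handempty, on(f,a)}
          = {clear(f), handempty, on(a,b), on(c,g), on(f,a)}

== RESULT ==
["clear(f)", "handempty", "on(a,b)", "on(c,g)", "on(f,a)"]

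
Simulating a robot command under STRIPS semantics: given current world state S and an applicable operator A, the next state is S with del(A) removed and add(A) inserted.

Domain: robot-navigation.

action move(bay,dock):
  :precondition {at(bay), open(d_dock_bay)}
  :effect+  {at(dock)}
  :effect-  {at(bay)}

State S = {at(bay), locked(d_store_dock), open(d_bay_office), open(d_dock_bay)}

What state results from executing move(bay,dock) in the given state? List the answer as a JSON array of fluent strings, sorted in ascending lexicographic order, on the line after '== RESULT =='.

Compute (S \ del) ∪ add:
  pre ⊆ S: {at(bay), open(d_dock_bay)} ⊆ S  — applicable
  S \ del = {locked(d_store_dock), open(d_bay_office), open(d_dock_bay)}
  ∪ add   = {at(dock), locked(d_store_dock), open(d_bay_office), open(d_dock_bay)}

== RESULT ==
["at(dock)", "locked(d_store_dock)", "open(d_bay_office)", "open(d_dock_bay)"]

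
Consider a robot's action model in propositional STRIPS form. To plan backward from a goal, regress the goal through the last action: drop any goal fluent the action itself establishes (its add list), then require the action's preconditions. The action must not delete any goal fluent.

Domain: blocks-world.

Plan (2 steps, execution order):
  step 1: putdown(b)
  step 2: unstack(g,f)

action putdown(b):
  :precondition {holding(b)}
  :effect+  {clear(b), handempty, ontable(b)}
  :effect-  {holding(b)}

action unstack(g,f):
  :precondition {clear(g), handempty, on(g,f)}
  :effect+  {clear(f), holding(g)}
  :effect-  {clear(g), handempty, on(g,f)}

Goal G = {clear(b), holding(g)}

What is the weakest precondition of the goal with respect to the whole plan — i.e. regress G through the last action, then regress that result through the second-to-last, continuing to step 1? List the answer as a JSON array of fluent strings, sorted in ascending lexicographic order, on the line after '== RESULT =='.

Work backward from the goal:
  through step 2 (unstack(g,f)): drop {holding(g)}, keep {clear(b)}, require {clear(g), handempty, on(g,f)}
    → {clear(b), clear(g), handempty, on(g,f)}
  through step 1 (putdown(b)): drop {clear(b), handempty}, keep {clear(g), on(g,f)}, require {holding(b)}
    → {clear(g), holding(b), on(g,f)}

== RESULT ==
["clear(g)", "holding(b)", "on(g,f)"]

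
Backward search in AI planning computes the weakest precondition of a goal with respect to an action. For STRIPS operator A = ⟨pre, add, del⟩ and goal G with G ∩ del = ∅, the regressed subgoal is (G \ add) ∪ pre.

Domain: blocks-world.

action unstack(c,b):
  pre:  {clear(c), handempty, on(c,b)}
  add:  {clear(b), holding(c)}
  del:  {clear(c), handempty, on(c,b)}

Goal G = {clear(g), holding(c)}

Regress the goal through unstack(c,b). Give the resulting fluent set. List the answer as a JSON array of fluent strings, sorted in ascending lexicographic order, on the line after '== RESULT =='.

Compute (G \ add) ∪ pre:
  G ∩ del = {}  (empty — regression defined)
  G \ add = {clear(g), holding(c)} \ {clear(b), holding(c)} = {clear(g)}
  ∪ pre   = {clear(g)} ∪ {clear(c), handempty, on(c,b)}
          = {clear(c), clear(g), handempty, on(c,b)}

== RESULT ==
["clear(c)", "clear(g)", "handempty", "on(c,b)"]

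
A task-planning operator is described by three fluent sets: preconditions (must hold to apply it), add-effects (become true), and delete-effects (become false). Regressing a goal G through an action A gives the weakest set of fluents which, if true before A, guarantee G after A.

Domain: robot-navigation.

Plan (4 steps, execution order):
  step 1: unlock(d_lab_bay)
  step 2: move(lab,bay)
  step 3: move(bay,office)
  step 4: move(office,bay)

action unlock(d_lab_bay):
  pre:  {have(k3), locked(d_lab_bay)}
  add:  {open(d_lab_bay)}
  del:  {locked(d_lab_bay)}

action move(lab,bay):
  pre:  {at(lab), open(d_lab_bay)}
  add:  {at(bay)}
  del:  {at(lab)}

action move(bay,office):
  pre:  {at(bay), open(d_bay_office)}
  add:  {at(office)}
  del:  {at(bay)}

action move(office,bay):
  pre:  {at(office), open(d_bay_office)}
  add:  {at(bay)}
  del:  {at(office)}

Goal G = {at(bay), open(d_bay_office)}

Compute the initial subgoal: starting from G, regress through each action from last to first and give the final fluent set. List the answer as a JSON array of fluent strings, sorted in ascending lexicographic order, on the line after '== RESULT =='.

Work backward from the goal:
  through step 4 (move(office,bay)): drop {at(bay)}, keep {open(d_bay_office)}, require {at(office), open(d_bay_office)}
    → {at(office), open(d_bay_office)}
  through step 3 (move(bay,office)): drop {at(office)}, keep {open(d_bay_office)}, require {at(bay), open(d_bay_office)}
    → {at(bay), open(d_bay_office)}
  through step 2 (move(lab,bay)): drop {at(bay)}, keep {open(d_bay_office)}, require {at(lab), open(d_lab_bay)}
    → {at(lab), open(d_bay_office), open(d_lab_bay)}
  through step 1 (unlock(d_lab_bay)): drop {open(d_lab_bay)}, keep {at(lab), open(d_bay_office)}, require {have(k3), locked(d_lab_bay)}
    → {at(lab), have(k3), locked(d_lab_bay), open(d_bay_office)}

== RESULT ==
["at(lab)", "have(k3)", "locked(d_lab_bay)", "open(d_bay_office)"]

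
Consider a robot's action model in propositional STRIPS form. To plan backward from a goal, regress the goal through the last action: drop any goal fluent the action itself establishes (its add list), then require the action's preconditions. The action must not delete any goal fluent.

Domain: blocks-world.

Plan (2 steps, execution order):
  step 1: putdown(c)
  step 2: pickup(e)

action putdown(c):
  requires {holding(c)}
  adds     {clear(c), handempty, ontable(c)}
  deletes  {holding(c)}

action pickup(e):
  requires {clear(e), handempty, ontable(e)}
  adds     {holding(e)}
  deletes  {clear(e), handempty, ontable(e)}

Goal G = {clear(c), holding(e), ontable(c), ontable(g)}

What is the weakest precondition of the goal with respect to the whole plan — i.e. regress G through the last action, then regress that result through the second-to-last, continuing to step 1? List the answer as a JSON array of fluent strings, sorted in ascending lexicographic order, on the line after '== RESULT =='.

Work backward from the goal:
  through step 2 (pickup(e)): drop {holding(e)}, keep {clear(c), ontable(c), ontable(g)}, require {clear(e), handempty, ontable(e)}
    → {clear(c), clear(e), handempty, ontable(c), ontable(e), ontable(g)}
  through step 1 (putdown(c)): drop {clear(c), handempty, ontable(c)}, keep {clear(e), ontable(e), ontable(g)}, require {holding(c)}
    → {clear(e), holding(c), ontable(e), ontable(g)}

== RESULT ==
["clear(e)", "holding(c)", "ontable(e)", "ontable(g)"]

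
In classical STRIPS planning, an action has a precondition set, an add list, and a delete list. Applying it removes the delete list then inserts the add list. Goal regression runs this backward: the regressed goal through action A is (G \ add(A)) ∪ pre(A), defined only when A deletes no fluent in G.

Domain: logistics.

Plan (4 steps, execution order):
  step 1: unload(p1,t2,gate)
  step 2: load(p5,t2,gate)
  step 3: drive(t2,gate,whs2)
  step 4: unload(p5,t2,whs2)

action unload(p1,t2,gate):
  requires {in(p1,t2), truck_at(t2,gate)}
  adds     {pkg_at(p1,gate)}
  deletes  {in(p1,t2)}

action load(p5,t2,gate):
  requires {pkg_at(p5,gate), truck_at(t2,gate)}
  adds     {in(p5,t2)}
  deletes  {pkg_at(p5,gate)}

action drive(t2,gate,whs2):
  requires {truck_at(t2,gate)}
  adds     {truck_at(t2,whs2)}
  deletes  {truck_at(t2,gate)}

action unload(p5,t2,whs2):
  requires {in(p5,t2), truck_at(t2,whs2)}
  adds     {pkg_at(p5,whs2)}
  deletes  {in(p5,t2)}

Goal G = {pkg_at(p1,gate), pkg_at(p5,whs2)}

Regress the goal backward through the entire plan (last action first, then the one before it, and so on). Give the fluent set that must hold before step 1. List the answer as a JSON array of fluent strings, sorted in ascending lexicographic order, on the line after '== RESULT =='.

Work backward from the goal:
  through step 4 (unload(p5,t2,whs2)): drop {pkg_at(p5,whs2)}, keep {pkg_at(p1,gate)}, require {in(p5,t2), truck_at(t2,whs2)}
    → {in(p5,t2), pkg_at(p1,gate), truck_at(t2,whs2)}
  through step 3 (drive(t2,gate,whs2)): drop {truck_at(t2,whs2)}, keep {in(p5,t2), pkg_at(p1,gate)}, require {truck_at(t2,gate)}
    → {in(p5,t2), pkg_at(p1,gate), truck_at(t2,gate)}
  through step 2 (load(p5,t2,gate)): drop {in(p5,t2)}, keep {pkg_at(p1,gate), truck_at(t2,gate)}, require {pkg_at(p5,gate), truck_at(t2,gate)}
    → {pkg_at(p1,gate), pkg_at(p5,gate), truck_at(t2,gate)}
  through step 1 (unload(p1,t2,gate)): drop {pkg_at(p1,gate)}, keep {pkg_at(p5,gate), truck_at(t2,gate)}, require {in(p1,t2), truck_at(t2,gate)}
    → {in(p1,t2), pkg_at(p5,gate), truck_at(t2,gate)}

== RESULT ==
["in(p1,t2)", "pkg_at(p5,gate)", "truck_at(t2,gate)"]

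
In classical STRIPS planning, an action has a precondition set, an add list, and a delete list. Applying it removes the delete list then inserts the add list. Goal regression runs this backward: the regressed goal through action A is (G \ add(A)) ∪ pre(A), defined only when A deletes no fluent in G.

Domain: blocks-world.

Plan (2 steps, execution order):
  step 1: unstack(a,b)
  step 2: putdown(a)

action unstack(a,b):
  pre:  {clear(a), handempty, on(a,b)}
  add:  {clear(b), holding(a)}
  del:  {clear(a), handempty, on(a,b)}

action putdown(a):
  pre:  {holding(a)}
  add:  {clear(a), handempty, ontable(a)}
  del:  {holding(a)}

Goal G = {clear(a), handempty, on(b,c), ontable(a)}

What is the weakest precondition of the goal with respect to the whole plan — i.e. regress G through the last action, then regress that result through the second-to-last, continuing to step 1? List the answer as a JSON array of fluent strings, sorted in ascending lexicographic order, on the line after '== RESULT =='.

Regress step by step:
  through step 2 (putdown(a)): drop {clear(a), handempty, ontable(a)}, keep {on(b,c)}, require {holding(a)}
    → {holding(a), on(b,c)}
  through step 1 (unstack(a,b)): drop {holding(a)}, keep {on(b,c)}, require {clear(a), handempty, on(a,b)}
    → {clear(a), handempty, on(a,b), on(b,c)}

== RESULT ==
["clear(a)", "handempty", "on(a,b)", "on(b,c)"]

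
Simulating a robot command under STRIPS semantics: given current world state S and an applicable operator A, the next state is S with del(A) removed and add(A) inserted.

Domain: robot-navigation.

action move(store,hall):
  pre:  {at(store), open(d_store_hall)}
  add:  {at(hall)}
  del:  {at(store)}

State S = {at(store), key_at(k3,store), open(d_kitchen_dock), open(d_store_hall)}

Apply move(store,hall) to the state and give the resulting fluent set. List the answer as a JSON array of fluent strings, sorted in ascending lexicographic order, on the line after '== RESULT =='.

Compute (S \ del) ∪ add:
  pre ⊆ S: {at(store), open(d_store_hall)} ⊆ S  — applicable
  S \ del = {key_at(k3,store), open(d_kitchen_dock), open(d_store_hall)}
  ∪ add   = {at(hall), key_at(k3,store), open(d_kitchen_dock), open(d_store_hall)}

== RESULT ==
["at(hall)", "key_at(k3,store)", "open(d_kitchen_dock)", "open(d_store_hall)"]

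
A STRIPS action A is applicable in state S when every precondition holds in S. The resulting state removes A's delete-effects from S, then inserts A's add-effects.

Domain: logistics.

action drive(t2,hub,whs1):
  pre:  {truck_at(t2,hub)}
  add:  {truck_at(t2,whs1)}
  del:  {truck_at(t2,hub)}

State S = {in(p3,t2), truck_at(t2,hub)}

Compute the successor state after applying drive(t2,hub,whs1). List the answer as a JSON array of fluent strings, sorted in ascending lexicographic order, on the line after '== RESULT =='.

Progress:
  pre ⊆ S: {truck_at(t2,hub)} ⊆ S  — applicable
  S \ del = {in(p3,t2)}
  ∪ add   = {in(p3,t2), truck_at(t2,whs1)}

== RESULT ==
["in(p3,t2)", "truck_at(t2,whs1)"]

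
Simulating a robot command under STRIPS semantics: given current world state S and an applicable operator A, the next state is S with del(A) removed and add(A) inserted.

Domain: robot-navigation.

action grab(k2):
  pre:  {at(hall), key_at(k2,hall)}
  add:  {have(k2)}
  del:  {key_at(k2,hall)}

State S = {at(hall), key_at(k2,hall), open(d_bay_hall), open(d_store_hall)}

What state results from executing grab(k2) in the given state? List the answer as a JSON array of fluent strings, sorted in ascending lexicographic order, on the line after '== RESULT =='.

Progress:
  pre ⊆ S: {at(hall), key_at(k2,hall)} ⊆ S  — applicable
  S \ del = {at(hall), open(d_bay_hall), open(d_store_hall)}
  ∪ add   = {at(hall), have(k2), open(d_bay_hall), open(d_store_hall)}

== RESULT ==
["at(hall)", "have(k2)", "open(d_bay_hall)", "open(d_store_hall)"]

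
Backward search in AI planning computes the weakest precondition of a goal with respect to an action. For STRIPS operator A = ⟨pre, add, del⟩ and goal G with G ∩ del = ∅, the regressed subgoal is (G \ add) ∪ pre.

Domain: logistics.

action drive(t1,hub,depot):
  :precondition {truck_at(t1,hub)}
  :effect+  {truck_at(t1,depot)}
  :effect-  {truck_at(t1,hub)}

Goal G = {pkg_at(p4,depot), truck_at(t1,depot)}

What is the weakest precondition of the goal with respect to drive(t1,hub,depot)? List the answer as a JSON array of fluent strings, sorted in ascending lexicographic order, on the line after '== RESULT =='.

Compute (G \ add) ∪ pre:
  G ∩ del = {}  (empty — regression defined)
  G \ add = {pkg_at(p4,depot), truck_at(t1,depot)} \ {truck_at(t1,depot)} = {pkg_at(p4,depot)}
  ∪ pre   = {pkg_at(p4,depot)} ∪ {truck_at(t1,hub)}
          = {pkg_at(p4,depot), truck_at(t1,hub)}

== RESULT ==
["pkg_at(p4,depot)", "truck_at(t1,hub)"]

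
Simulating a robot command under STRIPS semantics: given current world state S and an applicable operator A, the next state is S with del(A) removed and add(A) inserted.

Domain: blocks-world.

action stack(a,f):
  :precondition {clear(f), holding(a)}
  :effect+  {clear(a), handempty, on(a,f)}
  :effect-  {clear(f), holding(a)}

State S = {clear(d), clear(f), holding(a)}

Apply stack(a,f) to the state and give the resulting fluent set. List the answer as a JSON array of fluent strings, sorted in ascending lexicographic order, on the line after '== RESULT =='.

Progress:
  pre ⊆ S: {clear(f), holding(a)} ⊆ S  — applicable
  S \ del = {clear(d)}
  ∪ add   = {clear(a), clear(d), handempty, on(a,f)}

== RESULT ==
["clear(a)", "clear(d)", "handempty", "on(a,f)"]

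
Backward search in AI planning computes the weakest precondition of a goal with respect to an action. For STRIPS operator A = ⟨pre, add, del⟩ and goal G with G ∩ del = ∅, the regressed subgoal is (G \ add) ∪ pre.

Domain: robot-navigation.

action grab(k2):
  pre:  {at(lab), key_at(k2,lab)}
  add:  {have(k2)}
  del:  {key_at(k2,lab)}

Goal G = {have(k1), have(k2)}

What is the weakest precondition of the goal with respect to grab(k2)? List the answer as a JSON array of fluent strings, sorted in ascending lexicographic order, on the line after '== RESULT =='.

Regress:
  G ∩ del = {}  (empty — regression defined)
  G \ add = {have(k1), have(k2)} \ {have(k2)} = {have(k1)}
  ∪ pre   = {have(k1)} ∪ {at(lab), key_at(k2,lab)}
          = {at(lab), have(k1), key_at(k2,lab)}

== RESULT ==
["at(lab)", "have(k1)", "key_at(k2,lab)"]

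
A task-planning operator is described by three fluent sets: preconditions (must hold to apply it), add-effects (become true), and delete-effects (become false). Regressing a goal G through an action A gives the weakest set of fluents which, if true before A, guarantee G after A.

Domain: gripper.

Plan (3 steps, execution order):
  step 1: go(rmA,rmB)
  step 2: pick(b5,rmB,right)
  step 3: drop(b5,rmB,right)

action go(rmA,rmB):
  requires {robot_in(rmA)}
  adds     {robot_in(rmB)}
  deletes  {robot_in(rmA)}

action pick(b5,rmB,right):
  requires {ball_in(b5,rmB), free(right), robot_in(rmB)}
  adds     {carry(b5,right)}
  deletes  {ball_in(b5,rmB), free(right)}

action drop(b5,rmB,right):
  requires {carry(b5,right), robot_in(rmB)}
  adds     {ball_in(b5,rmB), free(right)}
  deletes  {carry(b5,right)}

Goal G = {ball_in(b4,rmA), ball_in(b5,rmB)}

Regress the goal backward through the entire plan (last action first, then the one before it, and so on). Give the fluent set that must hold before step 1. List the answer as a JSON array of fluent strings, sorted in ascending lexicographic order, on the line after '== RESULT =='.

Work backward from the goal:
  through step 3 (drop(b5,rmB,right)): drop {ball_in(b5,rmB)}, keep {ball_in(b4,rmA)}, require {carry(b5,right), robot_in(rmB)}
    → {ball_in(b4,rmA), carry(b5,right), robot_in(rmB)}
  through step 2 (pick(b5,rmB,right)): drop {carry(b5,right)}, keep {ball_in(b4,rmA), robot_in(rmB)}, require {ball_in(b5,rmB), free(right), robot_in(rmB)}
    → {ball_in(b4,rmA), ball_in(b5,rmB), free(right), robot_in(rmB)}
  through step 1 (go(rmA,rmB)): drop {robot_in(rmB)}, keep {ball_in(b4,rmA), ball_in(b5,rmB), free(right)}, require {robot_in(rmA)}
    → {ball_in(b4,rmA), ball_in(b5,rmB), free(right), robot_in(rmA)}

== RESULT ==
["ball_in(b4,rmA)", "ball_in(b5,rmB)", "free(right)", "robot_in(rmA)"]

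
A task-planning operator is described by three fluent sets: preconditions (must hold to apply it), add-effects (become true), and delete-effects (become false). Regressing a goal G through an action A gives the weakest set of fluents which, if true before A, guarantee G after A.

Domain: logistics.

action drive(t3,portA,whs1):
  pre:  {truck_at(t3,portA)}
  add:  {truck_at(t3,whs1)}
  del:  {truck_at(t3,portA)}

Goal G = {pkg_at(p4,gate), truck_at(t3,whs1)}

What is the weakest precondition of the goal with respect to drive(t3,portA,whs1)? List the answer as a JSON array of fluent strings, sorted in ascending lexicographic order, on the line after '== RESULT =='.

Regress:
  G ∩ del = {}  (empty — regression defined)
  G \ add = {pkg_at(p4,gate), truck_at(t3,whs1)} \ {truck_at(t3,whs1)} = {pkg_at(p4,gate)}
  ∪ pre   = {pkg_at(p4,gate)} ∪ {truck_at(t3,portA)}
          = {pkg_at(p4,gate), truck_at(t3,portA)}

== RESULT ==
["pkg_at(p4,gate)", "truck_at(t3,portA)"]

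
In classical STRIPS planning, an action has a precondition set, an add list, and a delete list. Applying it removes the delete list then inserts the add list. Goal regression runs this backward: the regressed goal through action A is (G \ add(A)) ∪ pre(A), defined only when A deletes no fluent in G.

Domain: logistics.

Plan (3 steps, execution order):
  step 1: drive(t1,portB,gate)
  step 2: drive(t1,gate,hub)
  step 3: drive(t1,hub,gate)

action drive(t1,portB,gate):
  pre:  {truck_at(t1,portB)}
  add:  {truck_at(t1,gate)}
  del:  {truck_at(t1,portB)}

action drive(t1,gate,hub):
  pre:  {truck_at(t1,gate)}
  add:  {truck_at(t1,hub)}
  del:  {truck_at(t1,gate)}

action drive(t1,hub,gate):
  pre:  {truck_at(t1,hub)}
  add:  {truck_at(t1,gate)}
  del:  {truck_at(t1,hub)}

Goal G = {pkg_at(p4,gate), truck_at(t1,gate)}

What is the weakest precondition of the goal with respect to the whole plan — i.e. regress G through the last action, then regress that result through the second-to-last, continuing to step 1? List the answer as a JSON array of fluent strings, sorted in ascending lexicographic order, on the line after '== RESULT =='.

Regress step by step:
  through step 3 (drive(t1,hub,gate)): drop {truck_at(t1,gate)}, keep {pkg_at(p4,gate)}, require {truck_at(t1,hub)}
    → {pkg_at(p4,gate), truck_at(t1,hub)}
  through step 2 (drive(t1,gate,hub)): drop {truck_at(t1,hub)}, keep {pkg_at(p4,gate)}, require {truck_at(t1,gate)}
    → {pkg_at(p4,gate), truck_at(t1,gate)}
  through step 1 (drive(t1,portB,gate)): drop {truck_at(t1,gate)}, keep {pkg_at(p4,gate)}, require {truck_at(t1,portB)}
    → {pkg_at(p4,gate), truck_at(t1,portB)}

== RESULT ==
["pkg_at(p4,gate)", "truck_at(t1,portB)"]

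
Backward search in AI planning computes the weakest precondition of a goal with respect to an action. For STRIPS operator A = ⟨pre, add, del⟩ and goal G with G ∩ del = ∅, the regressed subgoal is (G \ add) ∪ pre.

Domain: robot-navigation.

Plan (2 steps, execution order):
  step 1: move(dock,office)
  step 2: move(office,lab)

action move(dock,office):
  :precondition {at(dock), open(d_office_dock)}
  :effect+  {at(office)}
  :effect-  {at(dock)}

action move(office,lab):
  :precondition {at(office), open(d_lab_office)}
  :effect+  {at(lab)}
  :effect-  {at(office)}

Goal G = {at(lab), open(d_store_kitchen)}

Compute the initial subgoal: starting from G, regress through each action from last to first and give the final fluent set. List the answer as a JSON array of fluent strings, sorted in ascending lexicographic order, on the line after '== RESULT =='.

Regress step by step:
  through step 2 (move(office,lab)): drop {at(lab)}, keep {open(d_store_kitchen)}, require {at(office), open(d_lab_office)}
    → {at(office), open(d_lab_office), open(d_store_kitchen)}
  through step 1 (move(dock,office)): drop {at(office)}, keep {open(d_lab_office), open(d_store_kitchen)}, require {at(dock), open(d_office_dock)}
    → {at(dock), open(d_lab_office), open(d_office_dock), open(d_store_kitchen)}

== RESULT ==
["at(dock)", "open(d_lab_office)", "open(d_office_dock)", "open(d_store_kitchen)"]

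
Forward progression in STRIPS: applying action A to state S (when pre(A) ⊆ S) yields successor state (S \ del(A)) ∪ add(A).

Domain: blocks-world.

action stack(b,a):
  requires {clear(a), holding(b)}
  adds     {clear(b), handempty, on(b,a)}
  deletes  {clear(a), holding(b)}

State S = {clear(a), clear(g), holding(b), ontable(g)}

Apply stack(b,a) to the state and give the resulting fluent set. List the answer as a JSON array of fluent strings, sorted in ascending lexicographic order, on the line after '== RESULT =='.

Compute (S \ del) ∪ add:
  pre ⊆ S: {clear(a), holding(b)} ⊆ S  — applicable
  S \ del = {clear(g), ontable(g)}
  ∪ add   = {clear(b), clear(g), handempty, on(b,a), ontable(g)}

== RESULT ==
["clear(b)", "clear(g)", "handempty", "on(b,a)", "ontable(g)"]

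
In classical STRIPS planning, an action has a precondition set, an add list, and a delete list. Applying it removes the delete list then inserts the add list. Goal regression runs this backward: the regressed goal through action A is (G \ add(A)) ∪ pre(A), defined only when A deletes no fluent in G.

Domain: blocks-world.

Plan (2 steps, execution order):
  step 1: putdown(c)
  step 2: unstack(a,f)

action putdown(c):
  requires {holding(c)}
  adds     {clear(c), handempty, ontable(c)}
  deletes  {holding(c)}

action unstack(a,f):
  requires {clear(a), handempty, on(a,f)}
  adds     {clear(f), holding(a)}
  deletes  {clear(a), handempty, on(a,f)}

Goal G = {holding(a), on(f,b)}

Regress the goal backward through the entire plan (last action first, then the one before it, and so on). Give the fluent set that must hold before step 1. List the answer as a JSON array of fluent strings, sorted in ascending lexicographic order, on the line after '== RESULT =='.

Regress step by step:
  through step 2 (unstack(a,f)): drop {holding(a)}, keep {on(f,b)}, require {clear(a), handempty, on(a,f)}
    → {clear(a), handempty, on(a,f), on(f,b)}
  through step 1 (putdown(c)): drop {handempty}, keep {clear(a), on(a,f), on(f,b)}, require {holding(c)}
    → {clear(a), holding(c), on(a,f), on(f,b)}

== RESULT ==
["clear(a)", "holding(c)", "on(a,f)", "on(f,b)"]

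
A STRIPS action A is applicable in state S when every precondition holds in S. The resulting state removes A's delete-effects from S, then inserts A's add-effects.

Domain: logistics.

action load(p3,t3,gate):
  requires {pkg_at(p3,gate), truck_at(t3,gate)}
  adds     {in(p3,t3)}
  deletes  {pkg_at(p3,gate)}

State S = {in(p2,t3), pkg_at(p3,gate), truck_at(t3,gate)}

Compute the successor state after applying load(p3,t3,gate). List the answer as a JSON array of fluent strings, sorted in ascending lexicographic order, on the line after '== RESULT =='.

Progress:
  pre ⊆ S: {pkg_at(p3,gate), truck_at(t3,gate)} ⊆ S  — applicable
  S \ del = {in(p2,t3), truck_at(t3,gate)}
  ∪ add   = {in(p2,t3), in(p3,t3), truck_at(t3,gate)}

== RESULT ==
["in(p2,t3)", "in(p3,t3)", "truck_at(t3,gate)"]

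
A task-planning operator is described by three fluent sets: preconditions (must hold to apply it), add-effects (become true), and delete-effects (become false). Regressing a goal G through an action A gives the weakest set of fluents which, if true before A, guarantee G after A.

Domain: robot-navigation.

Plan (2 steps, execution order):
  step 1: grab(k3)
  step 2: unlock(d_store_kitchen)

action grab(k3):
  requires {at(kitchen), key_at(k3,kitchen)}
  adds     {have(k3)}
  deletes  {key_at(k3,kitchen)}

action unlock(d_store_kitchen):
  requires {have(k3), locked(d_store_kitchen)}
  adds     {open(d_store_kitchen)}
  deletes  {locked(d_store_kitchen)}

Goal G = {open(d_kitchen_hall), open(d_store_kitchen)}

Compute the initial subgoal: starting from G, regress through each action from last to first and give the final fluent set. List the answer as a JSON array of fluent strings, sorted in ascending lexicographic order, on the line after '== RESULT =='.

Regress step by step:
  through step 2 (unlock(d_store_kitchen)): drop {open(d_store_kitchen)}, keep {open(d_kitchen_hall)}, require {have(k3), locked(d_store_kitchen)}
    → {have(k3), locked(d_store_kitchen), open(d_kitchen_hall)}
  through step 1 (grab(k3)): drop {have(k3)}, keep {locked(d_store_kitchen), open(d_kitchen_hall)}, require {at(kitchen), key_at(k3,kitchen)}
    → {at(kitchen), key_at(k3,kitchen), locked(d_store_kitchen), open(d_kitchen_hall)}

== RESULT ==
["at(kitchen)", "key_at(k3,kitchen)", "locked(d_store_kitchen)", "open(d_kitchen_hall)"]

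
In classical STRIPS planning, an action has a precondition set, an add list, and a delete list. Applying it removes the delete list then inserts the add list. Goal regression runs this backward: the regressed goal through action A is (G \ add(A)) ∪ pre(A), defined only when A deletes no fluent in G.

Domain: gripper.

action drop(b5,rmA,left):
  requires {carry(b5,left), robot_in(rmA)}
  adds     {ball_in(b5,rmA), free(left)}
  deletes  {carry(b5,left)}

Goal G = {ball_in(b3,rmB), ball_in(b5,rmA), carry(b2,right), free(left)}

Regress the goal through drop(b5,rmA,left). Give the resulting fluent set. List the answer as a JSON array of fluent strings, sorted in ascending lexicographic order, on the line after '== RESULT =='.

Compute (G \ add) ∪ pre:
  G ∩ del = {}  (empty — regression defined)
  G \ add = {ball_in(b3,rmB), ball_in(b5,rmA), carry(b2,right), free(left)} \ {ball_in(b5,rmA), free(left)} = {ball_in(b3,rmB), carry(b2,right)}
  ∪ pre   = {ball_in(b3,rmB), carry(b2,right)} ∪ {carry(b5,left), robot_in(rmA)}
          = {ball_in(b3,rmB), carry(b2,right), carry(b5,left), robot_in(rmA)}

== RESULT ==
["ball_in(b3,rmB)", "carry(b2,right)", "carry(b5,left)", "robot_in(rmA)"]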